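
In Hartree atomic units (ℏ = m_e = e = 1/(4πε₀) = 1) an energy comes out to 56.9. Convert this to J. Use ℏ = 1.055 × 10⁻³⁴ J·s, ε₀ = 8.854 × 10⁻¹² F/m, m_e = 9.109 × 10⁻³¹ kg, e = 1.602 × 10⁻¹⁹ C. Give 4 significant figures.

One hartree: E_h = m_e e⁴/(4πε₀ℏ)² = 4.354 × 10⁻¹⁸ J.
56.9 × 4.354 × 10⁻¹⁸ J = 2.478 × 10⁻¹⁶ J

2.478 × 10⁻¹⁶ J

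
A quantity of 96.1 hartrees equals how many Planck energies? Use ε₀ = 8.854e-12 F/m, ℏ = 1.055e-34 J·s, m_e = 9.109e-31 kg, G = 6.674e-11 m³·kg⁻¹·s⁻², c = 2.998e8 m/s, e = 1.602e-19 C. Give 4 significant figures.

hartree: E_h = m_e e⁴/(4πε₀ℏ)² = 4.354e-18 J
Planck energy: E_P = √(ℏc⁵/G) = 1.957e9 J
96.1 × 4.354e-18 / 1.957e9 = 2.139e-25

2.139e-25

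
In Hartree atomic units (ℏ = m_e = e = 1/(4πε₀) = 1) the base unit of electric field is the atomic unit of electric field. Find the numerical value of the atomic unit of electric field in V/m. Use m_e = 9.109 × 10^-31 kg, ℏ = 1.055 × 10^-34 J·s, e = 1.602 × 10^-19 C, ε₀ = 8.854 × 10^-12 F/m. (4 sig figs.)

E_au = E_h/(e a₀) = m_e²e⁵/((4πε₀)³ℏ⁴)
E_h = 4.354 × 10^-18 J
a₀ = 5.297 × 10^-11 m
E_h/(e·a₀) = 5.131 × 10^11 V/m

5.131 × 10^11 V/m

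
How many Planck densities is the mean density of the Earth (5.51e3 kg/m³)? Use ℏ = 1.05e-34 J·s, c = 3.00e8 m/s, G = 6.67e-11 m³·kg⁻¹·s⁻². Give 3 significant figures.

Planck density: ρ_P = c⁵/(ℏG²) = 5.20e96 kg/m³.
5.51e3 / 5.20e96 = 1.06e-93

1.06e-93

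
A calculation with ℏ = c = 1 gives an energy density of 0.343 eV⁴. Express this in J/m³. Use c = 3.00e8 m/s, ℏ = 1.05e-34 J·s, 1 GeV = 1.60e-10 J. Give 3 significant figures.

[E]/[L]³ = [E]⁴/(ℏc)³; restore (ℏc)⁻³.
1 GeV⁴ → 1/(ℏc)³ × (1 GeV in J)⁴ = 2.10e37 J/m³.
Convert the energy scale: 0.343 eV⁴ = 3.43e-37 GeV⁴.
Result: 3.43e-37 × 2.10e37 = 7.19 J/m³.

7.19 J/m³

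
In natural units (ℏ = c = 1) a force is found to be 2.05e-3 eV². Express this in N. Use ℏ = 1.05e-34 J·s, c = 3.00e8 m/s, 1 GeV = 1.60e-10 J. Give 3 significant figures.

Force is [E]/[L] = [E]²/(ℏc); restore (ℏc)⁻¹.
1 GeV² → 1/(ℏc) × (1 GeV in J)² = 8.13e5 N.
Convert the energy scale: 2.05e-3 eV² = 2.05e-21 GeV².
Result: 2.05e-21 × 8.13e5 = 1.67e-15 N.

1.67e-15 N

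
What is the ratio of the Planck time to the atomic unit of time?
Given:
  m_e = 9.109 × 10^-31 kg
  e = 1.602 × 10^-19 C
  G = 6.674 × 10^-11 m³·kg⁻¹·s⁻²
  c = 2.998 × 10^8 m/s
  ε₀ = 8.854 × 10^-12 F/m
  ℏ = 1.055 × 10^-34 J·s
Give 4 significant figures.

Planck time: t_P = √(ℏG/c⁵) = 5.392 × 10^-44 s
atomic unit of time: τ_au = (4πε₀)²ℏ³/(m_e e⁴) = 2.423 × 10^-17 s
ratio = 5.392 × 10^-44 / 2.423 × 10^-17 = 2.225 × 10^-27

2.225 × 10^-27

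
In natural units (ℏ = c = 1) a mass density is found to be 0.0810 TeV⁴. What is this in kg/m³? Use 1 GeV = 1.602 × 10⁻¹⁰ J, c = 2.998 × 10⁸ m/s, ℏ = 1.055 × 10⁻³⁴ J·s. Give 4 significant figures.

1.876 × 10³¹ kg/m³

Mass density is [E]/(c²[L]³) = [E]⁴/(ℏ³c⁵).
1 GeV⁴ → 1/(ℏ³c⁵) × (1 GeV in J)⁴ = 2.316 × 10²⁰ kg/m³.
Convert the energy scale: 0.0810 TeV⁴ = 8.10 × 10¹⁰ GeV⁴.
Result: 8.10 × 10¹⁰ × 2.316 × 10²⁰ = 1.876 × 10³¹ kg/m³.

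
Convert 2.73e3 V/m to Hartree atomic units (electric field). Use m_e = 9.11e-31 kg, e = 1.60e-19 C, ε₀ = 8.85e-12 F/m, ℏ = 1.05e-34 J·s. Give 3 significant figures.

5.24e-9

atomic unit of electric field: E_au = E_h/(e a₀) = m_e²e⁵/((4πε₀)³ℏ⁴) = 5.20e11 V/m.
2.73e3 / 5.20e11 = 5.24e-9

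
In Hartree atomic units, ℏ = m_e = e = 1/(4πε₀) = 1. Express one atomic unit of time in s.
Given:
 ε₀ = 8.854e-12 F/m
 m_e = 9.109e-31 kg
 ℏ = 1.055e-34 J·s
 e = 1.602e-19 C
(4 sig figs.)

2.423e-17 s

The unique combination of the constants set to 1 with dimensions of time is τ_au = (4πε₀)²ℏ³/(m_e e⁴).
E_h = 4.354e-18 J
ℏ/E_h = 2.423e-17 s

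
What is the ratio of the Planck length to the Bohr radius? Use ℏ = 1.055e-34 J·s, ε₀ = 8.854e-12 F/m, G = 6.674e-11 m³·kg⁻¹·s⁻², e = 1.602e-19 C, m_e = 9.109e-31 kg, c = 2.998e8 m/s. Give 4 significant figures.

Planck length: ℓ_P = √(ℏG/c³) = 1.616e-35 m
Bohr radius: a₀ = 4πε₀ℏ²/(m_e e²) = 5.297e-11 m
ratio = 1.616e-35 / 5.297e-11 = 3.051e-25

3.051e-25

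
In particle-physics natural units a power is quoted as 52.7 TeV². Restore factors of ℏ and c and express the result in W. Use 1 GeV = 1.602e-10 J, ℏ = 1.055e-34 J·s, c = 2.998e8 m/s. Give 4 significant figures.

Power is [E]/[T] = [E]²/ℏ.
1 GeV² → 1/ℏ × (1 GeV in J)² = 2.433e14 W.
Convert the energy scale: 52.7 TeV² = 5.27e7 GeV².
Result: 5.27e7 × 2.433e14 = 1.282e22 W.

1.282e22 W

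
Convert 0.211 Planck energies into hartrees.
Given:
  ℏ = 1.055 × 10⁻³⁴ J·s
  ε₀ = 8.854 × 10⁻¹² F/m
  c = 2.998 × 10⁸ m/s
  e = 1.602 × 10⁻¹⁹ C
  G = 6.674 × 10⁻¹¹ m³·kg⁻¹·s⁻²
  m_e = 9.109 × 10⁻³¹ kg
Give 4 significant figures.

Planck energy: E_P = √(ℏc⁵/G) = 1.957 × 10⁹ J
hartree: E_h = m_e e⁴/(4πε₀ℏ)² = 4.354 × 10⁻¹⁸ J
0.211 × 1.957 × 10⁹ / 4.354 × 10⁻¹⁸ = 9.482 × 10²⁵

9.482 × 10²⁵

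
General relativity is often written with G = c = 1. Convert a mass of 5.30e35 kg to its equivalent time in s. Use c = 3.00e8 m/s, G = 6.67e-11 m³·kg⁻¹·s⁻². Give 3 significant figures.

1.31 s

Mass → time via G/c³.
5.30e35 kg × (G/c³) = 1.31 s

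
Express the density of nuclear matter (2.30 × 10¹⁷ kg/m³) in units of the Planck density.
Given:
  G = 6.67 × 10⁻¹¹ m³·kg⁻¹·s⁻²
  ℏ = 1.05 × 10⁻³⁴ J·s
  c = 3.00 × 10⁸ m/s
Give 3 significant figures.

Planck density: ρ_P = c⁵/(ℏG²) = 5.20 × 10⁹⁶ kg/m³.
2.30 × 10¹⁷ / 5.20 × 10⁹⁶ = 4.42 × 10⁻⁸⁰

4.42 × 10⁻⁸⁰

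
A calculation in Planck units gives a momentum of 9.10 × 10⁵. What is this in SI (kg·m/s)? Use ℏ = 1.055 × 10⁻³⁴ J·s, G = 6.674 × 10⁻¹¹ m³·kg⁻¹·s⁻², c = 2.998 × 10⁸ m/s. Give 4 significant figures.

5.939 × 10⁶ kg·m/s

One Planck momentum: p_P = √(ℏc³/G) = 6.527 kg·m/s.
9.10 × 10⁵ × 6.527 kg·m/s = 5.939 × 10⁶ kg·m/s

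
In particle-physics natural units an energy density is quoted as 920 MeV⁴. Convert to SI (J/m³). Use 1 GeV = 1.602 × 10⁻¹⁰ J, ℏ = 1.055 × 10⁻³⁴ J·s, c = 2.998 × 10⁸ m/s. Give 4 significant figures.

[E]/[L]³ = [E]⁴/(ℏc)³; restore (ℏc)⁻³.
1 GeV⁴ → 1/(ℏc)³ × (1 GeV in J)⁴ = 2.082 × 10³⁷ J/m³.
Convert the energy scale: 920 MeV⁴ = 9.20 × 10⁻¹⁰ GeV⁴.
Result: 9.20 × 10⁻¹⁰ × 2.082 × 10³⁷ = 1.915 × 10²⁸ J/m³.

1.915 × 10²⁸ J/m³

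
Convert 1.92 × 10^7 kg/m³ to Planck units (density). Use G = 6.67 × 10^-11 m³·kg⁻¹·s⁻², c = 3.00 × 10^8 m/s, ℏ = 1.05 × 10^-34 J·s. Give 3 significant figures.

Planck density: ρ_P = c⁵/(ℏG²) = 5.20 × 10^96 kg/m³.
1.92 × 10^7 / 5.20 × 10^96 = 3.69 × 10^-90

3.69 × 10^-90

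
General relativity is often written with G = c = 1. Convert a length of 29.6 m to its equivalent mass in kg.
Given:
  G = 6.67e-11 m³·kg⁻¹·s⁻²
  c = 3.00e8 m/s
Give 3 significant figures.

3.99e28 kg

Length → mass via c²/G.
29.6 m × (c²/G) = 3.99e28 kg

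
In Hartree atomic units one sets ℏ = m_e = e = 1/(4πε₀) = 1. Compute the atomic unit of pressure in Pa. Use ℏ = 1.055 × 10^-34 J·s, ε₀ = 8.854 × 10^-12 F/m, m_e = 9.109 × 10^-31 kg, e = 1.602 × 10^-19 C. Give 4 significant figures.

P_au = E_h/a₀³ = m_e⁴e¹⁰/((4πε₀)⁵ℏ⁸)
E_h = 4.354 × 10^-18 J
a₀ = 5.297 × 10^-11 m
E_h/a₀³ = 2.929 × 10^13 Pa

2.929 × 10^13 Pa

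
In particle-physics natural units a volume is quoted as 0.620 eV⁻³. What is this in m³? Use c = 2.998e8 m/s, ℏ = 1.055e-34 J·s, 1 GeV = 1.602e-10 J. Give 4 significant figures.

Volume is [L]³ = [E]⁻³·(ℏc)³.
1 GeV⁻³ → (ℏc)³ × (1 GeV in J)⁻³ = 7.696e-48 m³.
Convert the energy scale: 0.620 eV⁻³ = 6.20e26 GeV⁻³.
Result: 6.20e26 × 7.696e-48 = 4.772e-21 m³.

4.772e-21 m³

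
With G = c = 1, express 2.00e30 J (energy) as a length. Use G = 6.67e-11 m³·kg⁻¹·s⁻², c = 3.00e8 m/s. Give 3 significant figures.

Energy → length via G/c⁴.
2.00e30 J × (G/c⁴) = 1.65e-14 m

1.65e-14 m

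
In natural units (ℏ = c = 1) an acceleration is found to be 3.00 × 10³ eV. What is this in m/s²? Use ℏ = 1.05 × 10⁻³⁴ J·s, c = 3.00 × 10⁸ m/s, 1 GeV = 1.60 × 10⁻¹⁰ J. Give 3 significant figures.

Acceleration is [L]/[T]² = c·[E]/ℏ.
1 GeV → c/ℏ × (1 GeV in J) = 4.57 × 10³² m/s².
Convert the energy scale: 3.00 × 10³ eV = 3.00 × 10⁻⁶ GeV.
Result: 3.00 × 10⁻⁶ × 4.57 × 10³² = 1.37 × 10²⁷ m/s².

1.37 × 10²⁷ m/s²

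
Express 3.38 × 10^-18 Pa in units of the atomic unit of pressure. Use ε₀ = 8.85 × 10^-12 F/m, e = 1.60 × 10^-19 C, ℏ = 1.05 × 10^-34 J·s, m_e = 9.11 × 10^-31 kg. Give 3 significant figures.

1.12 × 10^-31

atomic unit of pressure: P_au = E_h/a₀³ = m_e⁴e¹⁰/((4πε₀)⁵ℏ⁸) = 3.01 × 10^13 Pa.
3.38 × 10^-18 / 3.01 × 10^13 = 1.12 × 10^-31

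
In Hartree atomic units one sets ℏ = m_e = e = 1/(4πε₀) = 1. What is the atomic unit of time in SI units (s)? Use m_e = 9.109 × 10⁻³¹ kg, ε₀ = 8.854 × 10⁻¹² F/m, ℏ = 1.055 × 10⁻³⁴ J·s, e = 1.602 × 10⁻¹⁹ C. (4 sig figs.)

2.423 × 10⁻¹⁷ s

τ_au = (4πε₀)²ℏ³/(m_e e⁴)
E_h = 4.354 × 10⁻¹⁸ J
ℏ/E_h = 2.423 × 10⁻¹⁷ s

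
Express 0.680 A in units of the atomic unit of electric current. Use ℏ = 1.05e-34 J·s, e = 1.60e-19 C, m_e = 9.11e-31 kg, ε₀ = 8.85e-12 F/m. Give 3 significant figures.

atomic unit of electric current: I_au = e E_h/ℏ = m_e e⁵/((4πε₀)²ℏ³) = 6.67e-3 A.
0.680 / 6.67e-3 = 102

102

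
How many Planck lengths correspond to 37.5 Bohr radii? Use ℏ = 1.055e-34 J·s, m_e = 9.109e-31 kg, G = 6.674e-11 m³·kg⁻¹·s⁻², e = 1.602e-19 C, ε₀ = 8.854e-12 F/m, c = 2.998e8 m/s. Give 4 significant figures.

1.229e26

Bohr radius: a₀ = 4πε₀ℏ²/(m_e e²) = 5.297e-11 m
Planck length: ℓ_P = √(ℏG/c³) = 1.616e-35 m
37.5 × 5.297e-11 / 1.616e-35 = 1.229e26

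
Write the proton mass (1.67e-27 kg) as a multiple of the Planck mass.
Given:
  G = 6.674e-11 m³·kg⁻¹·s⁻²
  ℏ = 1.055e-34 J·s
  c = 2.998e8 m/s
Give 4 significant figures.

7.671e-20

Planck mass: m_P = √(ℏc/G) = 2.177e-8 kg.
1.67e-27 / 2.177e-8 = 7.671e-20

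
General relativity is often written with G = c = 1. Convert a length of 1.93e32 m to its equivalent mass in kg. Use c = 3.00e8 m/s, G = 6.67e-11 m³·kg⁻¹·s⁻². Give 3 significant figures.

2.60e59 kg

Length → mass via c²/G.
1.93e32 m × (c²/G) = 2.60e59 kg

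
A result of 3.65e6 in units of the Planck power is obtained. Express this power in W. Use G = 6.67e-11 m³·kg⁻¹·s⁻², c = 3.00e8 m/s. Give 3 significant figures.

One Planck power: P_P = c⁵/G = 3.64e52 W.
3.65e6 × 3.64e52 W = 1.33e59 W

1.33e59 W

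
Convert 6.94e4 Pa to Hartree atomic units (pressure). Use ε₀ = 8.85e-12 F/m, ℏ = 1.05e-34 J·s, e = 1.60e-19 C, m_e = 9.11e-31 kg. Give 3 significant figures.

atomic unit of pressure: P_au = E_h/a₀³ = m_e⁴e¹⁰/((4πε₀)⁵ℏ⁸) = 3.01e13 Pa.
6.94e4 / 3.01e13 = 2.30e-9

2.30e-9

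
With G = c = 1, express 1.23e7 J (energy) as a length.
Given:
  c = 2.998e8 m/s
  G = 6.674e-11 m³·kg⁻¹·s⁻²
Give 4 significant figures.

1.016e-37 m

Energy → length via G/c⁴.
1.23e7 J × (G/c⁴) = 1.016e-37 m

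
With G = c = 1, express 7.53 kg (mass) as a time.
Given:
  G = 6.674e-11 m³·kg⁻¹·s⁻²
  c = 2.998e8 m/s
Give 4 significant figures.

1.865e-35 s

Mass → time via G/c³.
7.53 kg × (G/c³) = 1.865e-35 s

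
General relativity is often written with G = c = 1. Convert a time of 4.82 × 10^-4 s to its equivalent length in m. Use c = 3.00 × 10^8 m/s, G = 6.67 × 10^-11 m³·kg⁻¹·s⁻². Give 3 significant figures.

1.45 × 10^5 m

Time → length via c.
4.82 × 10^-4 s × (c) = 1.45 × 10^5 m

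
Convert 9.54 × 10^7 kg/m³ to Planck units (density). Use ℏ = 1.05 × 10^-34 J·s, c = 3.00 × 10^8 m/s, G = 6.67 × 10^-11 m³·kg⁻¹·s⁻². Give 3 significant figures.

1.83 × 10^-89

Planck density: ρ_P = c⁵/(ℏG²) = 5.20 × 10^96 kg/m³.
9.54 × 10^7 / 5.20 × 10^96 = 1.83 × 10^-89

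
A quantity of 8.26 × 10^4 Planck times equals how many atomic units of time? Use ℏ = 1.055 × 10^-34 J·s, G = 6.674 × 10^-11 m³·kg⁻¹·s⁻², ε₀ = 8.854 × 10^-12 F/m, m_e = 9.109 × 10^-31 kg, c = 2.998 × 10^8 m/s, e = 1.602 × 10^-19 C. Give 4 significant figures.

1.838 × 10^-22

Planck time: t_P = √(ℏG/c⁵) = 5.392 × 10^-44 s
atomic unit of time: τ_au = (4πε₀)²ℏ³/(m_e e⁴) = 2.423 × 10^-17 s
8.26 × 10^4 × 5.392 × 10^-44 / 2.423 × 10^-17 = 1.838 × 10^-22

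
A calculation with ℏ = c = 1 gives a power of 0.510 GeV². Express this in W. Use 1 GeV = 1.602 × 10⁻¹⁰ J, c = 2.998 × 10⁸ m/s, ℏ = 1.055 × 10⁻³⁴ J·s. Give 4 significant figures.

Power is [E]/[T] = [E]²/ℏ.
1 GeV² → 1/ℏ × (1 GeV in J)² = 2.433 × 10¹⁴ W.
Result: 0.510 × 2.433 × 10¹⁴ = 1.241 × 10¹⁴ W.

1.241 × 10¹⁴ W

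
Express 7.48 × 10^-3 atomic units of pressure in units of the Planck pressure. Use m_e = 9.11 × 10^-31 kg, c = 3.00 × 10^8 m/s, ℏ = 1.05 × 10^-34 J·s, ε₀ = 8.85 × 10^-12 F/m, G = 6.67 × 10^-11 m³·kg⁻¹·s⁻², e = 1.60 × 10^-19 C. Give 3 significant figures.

4.81 × 10^-103

atomic unit of pressure: P_au = E_h/a₀³ = m_e⁴e¹⁰/((4πε₀)⁵ℏ⁸) = 3.01 × 10^13 Pa
Planck pressure: p_P = c⁷/(ℏG²) = 4.68 × 10^113 Pa
7.48 × 10^-3 × 3.01 × 10^13 / 4.68 × 10^113 = 4.81 × 10^-103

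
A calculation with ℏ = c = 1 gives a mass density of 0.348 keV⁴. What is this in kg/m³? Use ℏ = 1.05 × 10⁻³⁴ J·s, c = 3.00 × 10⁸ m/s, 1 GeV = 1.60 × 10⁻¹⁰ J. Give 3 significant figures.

Mass density is [E]/(c²[L]³) = [E]⁴/(ℏ³c⁵).
1 GeV⁴ → 1/(ℏ³c⁵) × (1 GeV in J)⁴ = 2.33 × 10²⁰ kg/m³.
Convert the energy scale: 0.348 keV⁴ = 3.48 × 10⁻²⁵ GeV⁴.
Result: 3.48 × 10⁻²⁵ × 2.33 × 10²⁰ = 8.11 × 10⁻⁵ kg/m³.

8.11 × 10⁻⁵ kg/m³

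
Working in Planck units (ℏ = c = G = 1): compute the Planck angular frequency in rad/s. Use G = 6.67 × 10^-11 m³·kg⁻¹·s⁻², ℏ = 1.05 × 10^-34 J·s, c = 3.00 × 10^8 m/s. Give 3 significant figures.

From ℏ = c = G = 1 the angular frequency scale is ω_P = √(c⁵/(ℏG)).
  = √(3.47 × 10^86)
  = 1.86 × 10^43 rad/s

1.86 × 10^43 rad/s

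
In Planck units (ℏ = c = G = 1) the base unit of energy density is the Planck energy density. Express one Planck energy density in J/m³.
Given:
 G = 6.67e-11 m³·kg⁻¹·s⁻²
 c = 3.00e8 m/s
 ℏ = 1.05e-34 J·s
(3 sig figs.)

4.68e113 J/m³

u_P = c⁷/(ℏG²)
  = 2.19e59 / 4.67e-55
  = 4.68e113 J/m³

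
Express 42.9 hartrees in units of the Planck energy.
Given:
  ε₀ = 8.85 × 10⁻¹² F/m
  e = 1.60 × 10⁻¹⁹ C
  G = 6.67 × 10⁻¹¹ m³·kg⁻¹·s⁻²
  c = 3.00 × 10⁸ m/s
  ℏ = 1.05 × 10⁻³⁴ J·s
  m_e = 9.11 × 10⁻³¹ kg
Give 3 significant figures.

9.60 × 10⁻²⁶

hartree: E_h = m_e e⁴/(4πε₀ℏ)² = 4.38 × 10⁻¹⁸ J
Planck energy: E_P = √(ℏc⁵/G) = 1.96 × 10⁹ J
42.9 × 4.38 × 10⁻¹⁸ / 1.96 × 10⁹ = 9.60 × 10⁻²⁶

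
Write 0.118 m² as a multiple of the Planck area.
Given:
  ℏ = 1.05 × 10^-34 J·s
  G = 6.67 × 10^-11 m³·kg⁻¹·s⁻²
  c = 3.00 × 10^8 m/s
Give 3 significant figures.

4.55 × 10^68

Planck area: A_P = ℏG/c³ = 2.59 × 10^-70 m².
0.118 / 2.59 × 10^-70 = 4.55 × 10^68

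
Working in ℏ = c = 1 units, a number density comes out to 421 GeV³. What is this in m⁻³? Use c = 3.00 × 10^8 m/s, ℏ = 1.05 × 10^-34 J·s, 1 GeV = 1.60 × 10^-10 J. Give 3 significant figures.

5.52 × 10^49 m⁻³

Number density is [L]⁻³ = [E]³/(ℏc)³.
1 GeV³ → 1/(ℏc)³ × (1 GeV in J)³ = 1.31 × 10^47 m⁻³.
Result: 421 × 1.31 × 10^47 = 5.52 × 10^49 m⁻³.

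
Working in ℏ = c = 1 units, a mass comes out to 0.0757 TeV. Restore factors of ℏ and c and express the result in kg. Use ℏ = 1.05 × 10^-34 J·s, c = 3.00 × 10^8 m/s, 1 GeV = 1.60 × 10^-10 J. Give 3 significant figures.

1.35 × 10^-25 kg

Mass is [E]/c²; divide by c².
1 GeV → 1/c² × (1 GeV in J) = 1.78 × 10^-27 kg.
Convert the energy scale: 0.0757 TeV = 75.7 GeV.
Result: 75.7 × 1.78 × 10^-27 = 1.35 × 10^-25 kg.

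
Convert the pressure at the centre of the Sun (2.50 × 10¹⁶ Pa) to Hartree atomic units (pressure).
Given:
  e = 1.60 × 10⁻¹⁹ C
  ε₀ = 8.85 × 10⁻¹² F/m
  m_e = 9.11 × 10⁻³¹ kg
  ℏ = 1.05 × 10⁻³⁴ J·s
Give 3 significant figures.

atomic unit of pressure: P_au = E_h/a₀³ = m_e⁴e¹⁰/((4πε₀)⁵ℏ⁸) = 3.01 × 10¹³ Pa.
2.50 × 10¹⁶ / 3.01 × 10¹³ = 830

830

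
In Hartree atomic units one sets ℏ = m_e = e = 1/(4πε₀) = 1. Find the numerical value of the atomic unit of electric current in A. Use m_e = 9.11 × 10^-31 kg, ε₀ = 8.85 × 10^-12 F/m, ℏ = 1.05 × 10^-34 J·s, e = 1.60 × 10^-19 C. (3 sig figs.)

6.67 × 10^-3 A

I_au = e E_h/ℏ = m_e e⁵/((4πε₀)²ℏ³)
E_h = 4.38 × 10^-18 J
e·E_h/ℏ = 6.67 × 10^-3 A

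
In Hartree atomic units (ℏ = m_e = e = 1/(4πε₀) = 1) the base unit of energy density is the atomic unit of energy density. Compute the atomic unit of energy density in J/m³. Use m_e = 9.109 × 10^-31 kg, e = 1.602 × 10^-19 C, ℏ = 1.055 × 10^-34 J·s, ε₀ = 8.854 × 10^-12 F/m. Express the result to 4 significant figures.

2.929 × 10^13 J/m³

u_au = E_h/a₀³ = m_e⁴e¹⁰/((4πε₀)⁵ℏ⁸)
E_h = 4.354 × 10^-18 J
a₀ = 5.297 × 10^-11 m
E_h/a₀³ = 2.929 × 10^13 J/m³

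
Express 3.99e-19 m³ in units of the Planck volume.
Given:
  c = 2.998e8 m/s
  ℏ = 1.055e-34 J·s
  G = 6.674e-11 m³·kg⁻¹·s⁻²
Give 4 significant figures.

9.446e85

Planck volume: V_P = (ℏG/c³)^(3/2) = 4.224e-105 m³.
3.99e-19 / 4.224e-105 = 9.446e85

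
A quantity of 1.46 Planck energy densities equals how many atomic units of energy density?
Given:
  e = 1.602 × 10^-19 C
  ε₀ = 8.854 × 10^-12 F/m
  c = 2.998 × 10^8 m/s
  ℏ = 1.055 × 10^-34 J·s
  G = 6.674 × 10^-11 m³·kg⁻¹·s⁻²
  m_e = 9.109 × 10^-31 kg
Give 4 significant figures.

Planck energy density: u_P = c⁷/(ℏG²) = 4.632 × 10^113 J/m³
atomic unit of energy density: u_au = E_h/a₀³ = m_e⁴e¹⁰/((4πε₀)⁵ℏ⁸) = 2.929 × 10^13 J/m³
1.46 × 4.632 × 10^113 / 2.929 × 10^13 = 2.309 × 10^100

2.309 × 10^100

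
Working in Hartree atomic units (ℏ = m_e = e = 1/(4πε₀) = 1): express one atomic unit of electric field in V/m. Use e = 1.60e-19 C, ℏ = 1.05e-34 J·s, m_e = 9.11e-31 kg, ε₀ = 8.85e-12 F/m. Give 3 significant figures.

The unique combination of the constants set to 1 with dimensions of electric field is E_au = E_h/(e a₀) = m_e²e⁵/((4πε₀)³ℏ⁴).
E_h = 4.38e-18 J
a₀ = 5.26e-11 m
E_h/(e·a₀) = 5.20e11 V/m

5.20e11 V/m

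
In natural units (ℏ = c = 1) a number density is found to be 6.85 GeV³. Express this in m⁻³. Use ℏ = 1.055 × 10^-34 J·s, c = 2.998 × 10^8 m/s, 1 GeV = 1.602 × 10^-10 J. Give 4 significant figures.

8.901 × 10^47 m⁻³

Number density is [L]⁻³ = [E]³/(ℏc)³.
1 GeV³ → 1/(ℏc)³ × (1 GeV in J)³ = 1.299 × 10^47 m⁻³.
Result: 6.85 × 1.299 × 10^47 = 8.901 × 10^47 m⁻³.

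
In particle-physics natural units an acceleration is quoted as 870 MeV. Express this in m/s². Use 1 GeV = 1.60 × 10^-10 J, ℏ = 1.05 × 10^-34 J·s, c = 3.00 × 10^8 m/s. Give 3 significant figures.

3.98 × 10^32 m/s²

Acceleration is [L]/[T]² = c·[E]/ℏ.
1 GeV → c/ℏ × (1 GeV in J) = 4.57 × 10^32 m/s².
Convert the energy scale: 870 MeV = 0.870 GeV.
Result: 0.870 × 4.57 × 10^32 = 3.98 × 10^32 m/s².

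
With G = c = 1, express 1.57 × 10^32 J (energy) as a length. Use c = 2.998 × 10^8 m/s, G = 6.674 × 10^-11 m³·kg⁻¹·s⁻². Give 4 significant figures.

1.297 × 10^-12 m

Energy → length via G/c⁴.
1.57 × 10^32 J × (G/c⁴) = 1.297 × 10^-12 m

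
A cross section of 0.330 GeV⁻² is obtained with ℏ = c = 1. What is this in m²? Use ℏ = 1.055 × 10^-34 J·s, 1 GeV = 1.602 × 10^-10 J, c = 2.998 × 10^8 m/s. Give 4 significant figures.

1.286 × 10^-32 m²

Area is [L]² = [E]⁻²·(ℏc)²; restore (ℏc)².
1 GeV⁻² → (ℏc)² × (1 GeV in J)⁻² = 3.898 × 10^-32 m².
Result: 0.330 × 3.898 × 10^-32 = 1.286 × 10^-32 m².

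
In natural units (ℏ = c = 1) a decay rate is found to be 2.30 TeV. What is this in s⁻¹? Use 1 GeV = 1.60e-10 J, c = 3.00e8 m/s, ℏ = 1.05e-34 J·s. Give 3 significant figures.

3.50e27 s⁻¹

A rate is [E]/ℏ; divide by ℏ.
1 GeV → 1/ℏ × (1 GeV in J) = 1.52e24 s⁻¹.
Convert the energy scale: 2.30 TeV = 2.30e3 GeV.
Result: 2.30e3 × 1.52e24 = 3.50e27 s⁻¹.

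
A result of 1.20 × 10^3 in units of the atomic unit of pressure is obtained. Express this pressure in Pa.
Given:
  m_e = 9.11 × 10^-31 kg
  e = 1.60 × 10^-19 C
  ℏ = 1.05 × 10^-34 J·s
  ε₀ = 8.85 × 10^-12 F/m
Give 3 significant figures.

One atomic unit of pressure: P_au = E_h/a₀³ = m_e⁴e¹⁰/((4πε₀)⁵ℏ⁸) = 3.01 × 10^13 Pa.
1.20 × 10^3 × 3.01 × 10^13 Pa = 3.62 × 10^16 Pa

3.62 × 10^16 Pa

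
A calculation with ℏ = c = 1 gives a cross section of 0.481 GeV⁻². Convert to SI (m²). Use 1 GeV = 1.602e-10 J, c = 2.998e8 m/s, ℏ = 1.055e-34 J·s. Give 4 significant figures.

Area is [L]² = [E]⁻²·(ℏc)²; restore (ℏc)².
1 GeV⁻² → (ℏc)² × (1 GeV in J)⁻² = 3.898e-32 m².
Result: 0.481 × 3.898e-32 = 1.875e-32 m².

1.875e-32 m²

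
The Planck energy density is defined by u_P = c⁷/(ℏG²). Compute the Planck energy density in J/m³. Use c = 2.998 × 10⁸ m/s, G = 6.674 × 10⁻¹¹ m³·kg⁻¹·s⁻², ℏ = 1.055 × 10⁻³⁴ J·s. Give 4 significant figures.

4.632 × 10¹¹³ J/m³

u_P = c⁷/(ℏG²)
  = 2.177 × 10⁵⁹ / 4.699 × 10⁻⁵⁵
  = 4.632 × 10¹¹³ J/m³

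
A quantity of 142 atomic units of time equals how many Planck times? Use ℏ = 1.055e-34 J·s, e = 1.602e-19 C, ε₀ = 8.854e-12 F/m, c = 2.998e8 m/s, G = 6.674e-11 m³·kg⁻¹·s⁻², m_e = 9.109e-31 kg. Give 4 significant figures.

atomic unit of time: τ_au = (4πε₀)²ℏ³/(m_e e⁴) = 2.423e-17 s
Planck time: t_P = √(ℏG/c⁵) = 5.392e-44 s
142 × 2.423e-17 / 5.392e-44 = 6.381e28

6.381e28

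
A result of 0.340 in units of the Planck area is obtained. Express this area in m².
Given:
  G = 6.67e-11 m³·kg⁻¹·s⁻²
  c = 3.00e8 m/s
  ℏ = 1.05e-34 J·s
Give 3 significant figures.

8.82e-71 m²

One Planck area: A_P = ℏG/c³ = 2.59e-70 m².
0.340 × 2.59e-70 m² = 8.82e-71 m²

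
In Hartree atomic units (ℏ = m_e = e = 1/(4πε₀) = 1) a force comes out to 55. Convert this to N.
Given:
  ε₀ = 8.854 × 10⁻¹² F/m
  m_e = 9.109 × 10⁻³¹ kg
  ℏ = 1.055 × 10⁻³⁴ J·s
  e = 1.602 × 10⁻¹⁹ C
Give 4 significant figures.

One atomic unit of force: F_au = E_h/a₀ = m_e²e⁶/((4πε₀)³ℏ⁴) = 8.220 × 10⁻⁸ N.
55 × 8.220 × 10⁻⁸ N = 4.521 × 10⁻⁶ N

4.521 × 10⁻⁶ N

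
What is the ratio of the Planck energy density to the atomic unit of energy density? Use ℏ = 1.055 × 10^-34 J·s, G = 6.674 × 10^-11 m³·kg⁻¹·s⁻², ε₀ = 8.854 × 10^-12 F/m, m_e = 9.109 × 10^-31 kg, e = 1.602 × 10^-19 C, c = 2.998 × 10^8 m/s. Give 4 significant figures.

1.581 × 10^100

Planck energy density: u_P = c⁷/(ℏG²) = 4.632 × 10^113 J/m³
atomic unit of energy density: u_au = E_h/a₀³ = m_e⁴e¹⁰/((4πε₀)⁵ℏ⁸) = 2.929 × 10^13 J/m³
ratio = 4.632 × 10^113 / 2.929 × 10^13 = 1.581 × 10^100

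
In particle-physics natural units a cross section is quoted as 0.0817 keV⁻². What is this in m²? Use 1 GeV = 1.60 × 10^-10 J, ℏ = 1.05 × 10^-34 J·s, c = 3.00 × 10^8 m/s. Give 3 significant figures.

3.17 × 10^-21 m²

Area is [L]² = [E]⁻²·(ℏc)²; restore (ℏc)².
1 GeV⁻² → (ℏc)² × (1 GeV in J)⁻² = 3.88 × 10^-32 m².
Convert the energy scale: 0.0817 keV⁻² = 8.17 × 10^10 GeV⁻².
Result: 8.17 × 10^10 × 3.88 × 10^-32 = 3.17 × 10^-21 m².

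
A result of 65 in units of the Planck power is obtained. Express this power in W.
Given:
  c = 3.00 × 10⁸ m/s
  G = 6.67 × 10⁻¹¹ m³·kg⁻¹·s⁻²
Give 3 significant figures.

One Planck power: P_P = c⁵/G = 3.64 × 10⁵² W.
65 × 3.64 × 10⁵² W = 2.37 × 10⁵⁴ W

2.37 × 10⁵⁴ W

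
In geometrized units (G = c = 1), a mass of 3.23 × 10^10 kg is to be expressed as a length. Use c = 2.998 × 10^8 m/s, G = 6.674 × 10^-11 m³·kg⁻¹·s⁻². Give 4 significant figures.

2.398 × 10^-17 m

In G = c = 1 units mass has dimensions of length; the conversion factor is G/c².
3.23 × 10^10 kg × (G/c²) = 2.398 × 10^-17 m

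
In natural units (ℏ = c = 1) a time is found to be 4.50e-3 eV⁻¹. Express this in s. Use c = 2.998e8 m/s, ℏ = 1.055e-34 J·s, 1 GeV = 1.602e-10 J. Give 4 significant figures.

A time is [E]⁻¹ in ℏ=c=1; restore one factor of ℏ.
1 GeV⁻¹ → ℏ × (1 GeV in J)⁻¹ = 6.586e-25 s.
Convert the energy scale: 4.50e-3 eV⁻¹ = 4.50e6 GeV⁻¹.
Result: 4.50e6 × 6.586e-25 = 2.963e-18 s.

2.963e-18 s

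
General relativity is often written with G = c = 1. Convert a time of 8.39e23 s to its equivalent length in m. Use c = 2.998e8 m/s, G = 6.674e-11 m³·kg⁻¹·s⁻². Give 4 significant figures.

Time → length via c.
8.39e23 s × (c) = 2.515e32 m

2.515e32 m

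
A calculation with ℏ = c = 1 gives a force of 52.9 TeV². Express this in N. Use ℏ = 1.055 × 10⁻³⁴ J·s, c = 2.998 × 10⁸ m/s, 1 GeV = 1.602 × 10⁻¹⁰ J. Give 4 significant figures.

Force is [E]/[L] = [E]²/(ℏc); restore (ℏc)⁻¹.
1 GeV² → 1/(ℏc) × (1 GeV in J)² = 8.114 × 10⁵ N.
Convert the energy scale: 52.9 TeV² = 5.29 × 10⁷ GeV².
Result: 5.29 × 10⁷ × 8.114 × 10⁵ = 4.292 × 10¹³ N.

4.292 × 10¹³ N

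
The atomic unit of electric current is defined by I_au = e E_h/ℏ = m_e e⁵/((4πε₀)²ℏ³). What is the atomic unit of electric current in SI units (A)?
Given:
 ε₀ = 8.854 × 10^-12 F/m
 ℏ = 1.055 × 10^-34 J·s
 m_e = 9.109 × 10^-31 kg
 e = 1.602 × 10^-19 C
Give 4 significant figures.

I_au = e E_h/ℏ = m_e e⁵/((4πε₀)²ℏ³)
E_h = 4.354 × 10^-18 J
e·E_h/ℏ = 6.612 × 10^-3 A

6.612 × 10^-3 A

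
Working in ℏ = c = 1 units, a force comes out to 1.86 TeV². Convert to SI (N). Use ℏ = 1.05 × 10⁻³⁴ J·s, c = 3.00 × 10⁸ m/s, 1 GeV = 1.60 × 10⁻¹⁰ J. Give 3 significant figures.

Force is [E]/[L] = [E]²/(ℏc); restore (ℏc)⁻¹.
1 GeV² → 1/(ℏc) × (1 GeV in J)² = 8.13 × 10⁵ N.
Convert the energy scale: 1.86 TeV² = 1.86 × 10⁶ GeV².
Result: 1.86 × 10⁶ × 8.13 × 10⁵ = 1.51 × 10¹² N.

1.51 × 10¹² N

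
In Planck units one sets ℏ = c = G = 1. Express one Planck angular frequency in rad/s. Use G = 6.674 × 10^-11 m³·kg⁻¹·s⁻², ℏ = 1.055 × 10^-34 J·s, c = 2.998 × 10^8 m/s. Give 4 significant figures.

ω_P = √(c⁵/(ℏG))
  = √(3.440 × 10^86)
  = 1.855 × 10^43 rad/s

1.855 × 10^43 rad/s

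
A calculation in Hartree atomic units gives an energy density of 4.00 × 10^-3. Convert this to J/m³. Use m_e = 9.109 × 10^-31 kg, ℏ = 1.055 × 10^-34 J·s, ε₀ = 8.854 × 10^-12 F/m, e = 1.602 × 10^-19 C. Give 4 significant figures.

1.172 × 10^11 J/m³

One atomic unit of energy density: u_au = E_h/a₀³ = m_e⁴e¹⁰/((4πε₀)⁵ℏ⁸) = 2.929 × 10^13 J/m³.
4.00 × 10^-3 × 2.929 × 10^13 J/m³ = 1.172 × 10^11 J/m³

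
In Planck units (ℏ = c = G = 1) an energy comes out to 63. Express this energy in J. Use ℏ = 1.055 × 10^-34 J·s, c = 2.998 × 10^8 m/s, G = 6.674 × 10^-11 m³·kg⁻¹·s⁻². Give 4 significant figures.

1.233 × 10^11 J

One Planck energy: E_P = √(ℏc⁵/G) = 1.957 × 10^9 J.
63 × 1.957 × 10^9 J = 1.233 × 10^11 J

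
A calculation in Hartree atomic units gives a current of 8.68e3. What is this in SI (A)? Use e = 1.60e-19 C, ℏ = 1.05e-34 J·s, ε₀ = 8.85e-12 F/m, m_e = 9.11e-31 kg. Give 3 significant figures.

One atomic unit of electric current: I_au = e E_h/ℏ = m_e e⁵/((4πε₀)²ℏ³) = 6.67e-3 A.
8.68e3 × 6.67e-3 A = 57.9 A

57.9 A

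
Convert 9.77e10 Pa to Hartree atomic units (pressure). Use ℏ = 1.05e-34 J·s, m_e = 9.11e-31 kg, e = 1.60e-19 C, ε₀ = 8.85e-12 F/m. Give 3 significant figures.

atomic unit of pressure: P_au = E_h/a₀³ = m_e⁴e¹⁰/((4πε₀)⁵ℏ⁸) = 3.01e13 Pa.
9.77e10 / 3.01e13 = 3.24e-3

3.24e-3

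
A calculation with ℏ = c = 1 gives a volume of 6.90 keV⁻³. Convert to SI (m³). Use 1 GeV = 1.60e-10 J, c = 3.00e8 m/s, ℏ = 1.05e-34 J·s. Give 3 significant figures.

Volume is [L]³ = [E]⁻³·(ℏc)³.
1 GeV⁻³ → (ℏc)³ × (1 GeV in J)⁻³ = 7.63e-48 m³.
Convert the energy scale: 6.90 keV⁻³ = 6.90e18 GeV⁻³.
Result: 6.90e18 × 7.63e-48 = 5.27e-29 m³.

5.27e-29 m³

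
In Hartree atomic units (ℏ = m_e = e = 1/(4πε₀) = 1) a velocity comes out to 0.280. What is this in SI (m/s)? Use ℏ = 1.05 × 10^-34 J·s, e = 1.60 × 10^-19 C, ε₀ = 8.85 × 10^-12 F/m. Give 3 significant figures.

6.14 × 10^5 m/s

One atomic unit of velocity: v_au = e²/(4πε₀ℏ) = 2.19 × 10^6 m/s.
0.280 × 2.19 × 10^6 m/s = 6.14 × 10^5 m/s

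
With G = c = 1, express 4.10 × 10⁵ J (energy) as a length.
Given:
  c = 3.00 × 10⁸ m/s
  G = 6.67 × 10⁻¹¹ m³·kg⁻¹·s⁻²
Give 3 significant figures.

Energy → length via G/c⁴.
4.10 × 10⁵ J × (G/c⁴) = 3.38 × 10⁻³⁹ m

3.38 × 10⁻³⁹ m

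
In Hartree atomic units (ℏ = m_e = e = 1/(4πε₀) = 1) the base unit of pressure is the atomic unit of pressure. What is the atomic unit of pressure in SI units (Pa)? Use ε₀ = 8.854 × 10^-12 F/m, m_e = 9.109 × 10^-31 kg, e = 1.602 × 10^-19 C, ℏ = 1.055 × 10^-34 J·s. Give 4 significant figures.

P_au = E_h/a₀³ = m_e⁴e¹⁰/((4πε₀)⁵ℏ⁸)
E_h = 4.354 × 10^-18 J
a₀ = 5.297 × 10^-11 m
E_h/a₀³ = 2.929 × 10^13 Pa

2.929 × 10^13 Pa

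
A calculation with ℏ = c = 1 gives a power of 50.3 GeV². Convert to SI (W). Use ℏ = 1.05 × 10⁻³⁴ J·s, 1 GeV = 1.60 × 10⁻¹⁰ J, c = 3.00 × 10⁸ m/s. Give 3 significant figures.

Power is [E]/[T] = [E]²/ℏ.
1 GeV² → 1/ℏ × (1 GeV in J)² = 2.44 × 10¹⁴ W.
Result: 50.3 × 2.44 × 10¹⁴ = 1.23 × 10¹⁶ W.

1.23 × 10¹⁶ W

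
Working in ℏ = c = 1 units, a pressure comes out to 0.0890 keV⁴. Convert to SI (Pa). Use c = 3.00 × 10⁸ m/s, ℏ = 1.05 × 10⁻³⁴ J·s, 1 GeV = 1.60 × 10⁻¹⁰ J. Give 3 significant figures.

1.87 × 10¹² Pa

Pressure is [E]/[L]³ = [E]⁴/(ℏc)³.
1 GeV⁴ → 1/(ℏc)³ × (1 GeV in J)⁴ = 2.10 × 10³⁷ Pa.
Convert the energy scale: 0.0890 keV⁴ = 8.90 × 10⁻²⁶ GeV⁴.
Result: 8.90 × 10⁻²⁶ × 2.10 × 10³⁷ = 1.87 × 10¹² Pa.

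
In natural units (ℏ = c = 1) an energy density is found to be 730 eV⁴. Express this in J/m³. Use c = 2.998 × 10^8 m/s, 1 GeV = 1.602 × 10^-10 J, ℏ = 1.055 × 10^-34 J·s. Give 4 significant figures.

1.520 × 10^4 J/m³

[E]/[L]³ = [E]⁴/(ℏc)³; restore (ℏc)⁻³.
1 GeV⁴ → 1/(ℏc)³ × (1 GeV in J)⁴ = 2.082 × 10^37 J/m³.
Convert the energy scale: 730 eV⁴ = 7.30 × 10^-34 GeV⁴.
Result: 7.30 × 10^-34 × 2.082 × 10^37 = 1.520 × 10^4 J/m³.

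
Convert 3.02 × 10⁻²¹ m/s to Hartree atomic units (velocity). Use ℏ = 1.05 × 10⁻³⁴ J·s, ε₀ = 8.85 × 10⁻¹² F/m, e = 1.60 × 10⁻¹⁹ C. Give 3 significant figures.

1.38 × 10⁻²⁷

atomic unit of velocity: v_au = e²/(4πε₀ℏ) = 2.19 × 10⁶ m/s.
3.02 × 10⁻²¹ / 2.19 × 10⁶ = 1.38 × 10⁻²⁷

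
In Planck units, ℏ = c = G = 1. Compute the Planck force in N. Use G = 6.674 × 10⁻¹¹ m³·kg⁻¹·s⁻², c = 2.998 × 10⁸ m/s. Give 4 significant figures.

The unique combination of the constants set to 1 with dimensions of force is F_P = c⁴/G.
  = 8.078 × 10³³ / 6.674 × 10⁻¹¹
  = 1.210 × 10⁴⁴ N

1.210 × 10⁴⁴ N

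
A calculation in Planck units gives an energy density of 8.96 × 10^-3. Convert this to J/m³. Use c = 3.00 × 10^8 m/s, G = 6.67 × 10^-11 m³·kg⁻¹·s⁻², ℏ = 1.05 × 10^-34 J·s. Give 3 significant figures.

One Planck energy density: u_P = c⁷/(ℏG²) = 4.68 × 10^113 J/m³.
8.96 × 10^-3 × 4.68 × 10^113 J/m³ = 4.19 × 10^111 J/m³

4.19 × 10^111 J/m³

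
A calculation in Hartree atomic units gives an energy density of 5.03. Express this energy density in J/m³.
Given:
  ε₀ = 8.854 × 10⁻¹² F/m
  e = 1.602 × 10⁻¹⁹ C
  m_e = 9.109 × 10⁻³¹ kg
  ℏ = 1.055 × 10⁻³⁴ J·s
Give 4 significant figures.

One atomic unit of energy density: u_au = E_h/a₀³ = m_e⁴e¹⁰/((4πε₀)⁵ℏ⁸) = 2.929 × 10¹³ J/m³.
5.03 × 2.929 × 10¹³ J/m³ = 1.473 × 10¹⁴ J/m³

1.473 × 10¹⁴ J/m³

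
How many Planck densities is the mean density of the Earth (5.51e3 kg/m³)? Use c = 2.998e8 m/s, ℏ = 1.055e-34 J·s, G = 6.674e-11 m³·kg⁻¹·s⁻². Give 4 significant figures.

1.069e-93

Planck density: ρ_P = c⁵/(ℏG²) = 5.154e96 kg/m³.
5.51e3 / 5.154e96 = 1.069e-93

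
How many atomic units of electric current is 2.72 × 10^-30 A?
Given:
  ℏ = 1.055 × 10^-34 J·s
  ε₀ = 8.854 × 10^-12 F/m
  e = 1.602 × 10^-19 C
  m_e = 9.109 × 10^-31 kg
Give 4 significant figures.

4.114 × 10^-28

atomic unit of electric current: I_au = e E_h/ℏ = m_e e⁵/((4πε₀)²ℏ³) = 6.612 × 10^-3 A.
2.72 × 10^-30 / 6.612 × 10^-3 = 4.114 × 10^-28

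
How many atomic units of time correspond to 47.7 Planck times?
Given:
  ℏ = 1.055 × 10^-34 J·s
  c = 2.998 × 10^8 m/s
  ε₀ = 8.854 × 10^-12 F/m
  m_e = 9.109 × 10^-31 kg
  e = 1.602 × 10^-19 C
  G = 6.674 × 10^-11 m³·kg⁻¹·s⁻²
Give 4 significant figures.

Planck time: t_P = √(ℏG/c⁵) = 5.392 × 10^-44 s
atomic unit of time: τ_au = (4πε₀)²ℏ³/(m_e e⁴) = 2.423 × 10^-17 s
47.7 × 5.392 × 10^-44 / 2.423 × 10^-17 = 1.062 × 10^-25

1.062 × 10^-25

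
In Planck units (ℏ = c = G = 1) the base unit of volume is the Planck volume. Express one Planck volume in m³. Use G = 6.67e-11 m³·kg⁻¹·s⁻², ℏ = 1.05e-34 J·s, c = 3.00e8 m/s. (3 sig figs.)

4.18e-105 m³

V_P = (ℏG/c³)^(3/2)
  = √(1.75e-209)
  = 4.18e-105 m³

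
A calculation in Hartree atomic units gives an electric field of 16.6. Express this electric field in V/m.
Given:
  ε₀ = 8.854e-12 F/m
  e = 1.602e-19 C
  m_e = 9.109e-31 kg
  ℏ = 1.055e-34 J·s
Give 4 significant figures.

8.517e12 V/m

One atomic unit of electric field: E_au = E_h/(e a₀) = m_e²e⁵/((4πε₀)³ℏ⁴) = 5.131e11 V/m.
16.6 × 5.131e11 V/m = 8.517e12 V/m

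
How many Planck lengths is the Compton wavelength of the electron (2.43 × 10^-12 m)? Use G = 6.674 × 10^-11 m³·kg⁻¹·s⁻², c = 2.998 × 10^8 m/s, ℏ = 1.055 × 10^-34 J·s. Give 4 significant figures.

Planck length: ℓ_P = √(ℏG/c³) = 1.616 × 10^-35 m.
2.43 × 10^-12 / 1.616 × 10^-35 = 1.503 × 10^23

1.503 × 10^23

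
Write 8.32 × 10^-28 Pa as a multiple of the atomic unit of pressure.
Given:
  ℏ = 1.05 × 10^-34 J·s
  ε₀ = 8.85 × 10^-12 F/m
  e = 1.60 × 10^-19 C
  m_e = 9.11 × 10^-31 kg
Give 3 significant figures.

atomic unit of pressure: P_au = E_h/a₀³ = m_e⁴e¹⁰/((4πε₀)⁵ℏ⁸) = 3.01 × 10^13 Pa.
8.32 × 10^-28 / 3.01 × 10^13 = 2.76 × 10^-41

2.76 × 10^-41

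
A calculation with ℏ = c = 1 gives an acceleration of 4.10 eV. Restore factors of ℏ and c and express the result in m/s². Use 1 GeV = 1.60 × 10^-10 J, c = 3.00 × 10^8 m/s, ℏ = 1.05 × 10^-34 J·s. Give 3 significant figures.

Acceleration is [L]/[T]² = c·[E]/ℏ.
1 GeV → c/ℏ × (1 GeV in J) = 4.57 × 10^32 m/s².
Convert the energy scale: 4.10 eV = 4.10 × 10^-9 GeV.
Result: 4.10 × 10^-9 × 4.57 × 10^32 = 1.87 × 10^24 m/s².

1.87 × 10^24 m/s²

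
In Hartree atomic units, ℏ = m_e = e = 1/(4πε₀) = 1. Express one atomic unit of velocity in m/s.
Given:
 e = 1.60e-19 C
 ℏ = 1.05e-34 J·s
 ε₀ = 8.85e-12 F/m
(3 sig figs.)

Dimensional analysis gives v_au = e²/(4πε₀ℏ).
  = 2.56e-38 / 1.17e-44
  = 2.19e6 m/s

2.19e6 m/s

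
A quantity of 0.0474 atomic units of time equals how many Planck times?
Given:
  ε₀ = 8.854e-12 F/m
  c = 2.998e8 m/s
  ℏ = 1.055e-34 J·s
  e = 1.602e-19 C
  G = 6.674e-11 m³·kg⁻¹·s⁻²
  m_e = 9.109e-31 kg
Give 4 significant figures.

2.130e25

atomic unit of time: τ_au = (4πε₀)²ℏ³/(m_e e⁴) = 2.423e-17 s
Planck time: t_P = √(ℏG/c⁵) = 5.392e-44 s
0.0474 × 2.423e-17 / 5.392e-44 = 2.130e25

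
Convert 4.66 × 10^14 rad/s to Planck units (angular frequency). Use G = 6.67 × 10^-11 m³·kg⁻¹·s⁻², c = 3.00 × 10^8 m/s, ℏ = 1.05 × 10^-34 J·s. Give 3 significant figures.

2.50 × 10^-29

Planck angular frequency: ω_P = √(c⁵/(ℏG)) = 1.86 × 10^43 rad/s.
4.66 × 10^14 / 1.86 × 10^43 = 2.50 × 10^-29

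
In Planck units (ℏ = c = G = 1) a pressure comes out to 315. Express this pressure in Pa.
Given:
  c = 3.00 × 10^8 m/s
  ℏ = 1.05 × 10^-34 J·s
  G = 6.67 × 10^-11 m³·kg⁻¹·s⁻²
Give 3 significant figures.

One Planck pressure: p_P = c⁷/(ℏG²) = 4.68 × 10^113 Pa.
315 × 4.68 × 10^113 Pa = 1.47 × 10^116 Pa

1.47 × 10^116 Pa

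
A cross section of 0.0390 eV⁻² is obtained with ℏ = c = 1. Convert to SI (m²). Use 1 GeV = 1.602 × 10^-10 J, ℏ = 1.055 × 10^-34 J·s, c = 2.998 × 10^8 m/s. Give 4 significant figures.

Area is [L]² = [E]⁻²·(ℏc)²; restore (ℏc)².
1 GeV⁻² → (ℏc)² × (1 GeV in J)⁻² = 3.898 × 10^-32 m².
Convert the energy scale: 0.0390 eV⁻² = 3.90 × 10^16 GeV⁻².
Result: 3.90 × 10^16 × 3.898 × 10^-32 = 1.520 × 10^-15 m².

1.520 × 10^-15 m²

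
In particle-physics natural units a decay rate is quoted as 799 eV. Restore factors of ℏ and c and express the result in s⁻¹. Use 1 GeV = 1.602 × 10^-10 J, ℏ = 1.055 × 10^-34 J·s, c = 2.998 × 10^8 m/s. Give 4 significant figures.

A rate is [E]/ℏ; divide by ℏ.
1 GeV → 1/ℏ × (1 GeV in J) = 1.518 × 10^24 s⁻¹.
Convert the energy scale: 799 eV = 7.99 × 10^-7 GeV.
Result: 7.99 × 10^-7 × 1.518 × 10^24 = 1.213 × 10^18 s⁻¹.

1.213 × 10^18 s⁻¹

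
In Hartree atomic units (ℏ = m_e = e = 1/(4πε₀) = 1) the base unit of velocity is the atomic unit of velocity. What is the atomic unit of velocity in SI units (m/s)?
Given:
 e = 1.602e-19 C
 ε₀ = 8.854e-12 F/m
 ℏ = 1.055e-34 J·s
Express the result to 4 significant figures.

2.186e6 m/s

v_au = e²/(4πε₀ℏ)
  = 2.566e-38 / 1.174e-44
  = 2.186e6 m/s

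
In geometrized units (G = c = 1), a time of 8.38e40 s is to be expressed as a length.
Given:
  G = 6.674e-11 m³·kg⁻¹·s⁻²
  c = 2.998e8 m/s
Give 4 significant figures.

2.512e49 m

Time → length via c.
8.38e40 s × (c) = 2.512e49 m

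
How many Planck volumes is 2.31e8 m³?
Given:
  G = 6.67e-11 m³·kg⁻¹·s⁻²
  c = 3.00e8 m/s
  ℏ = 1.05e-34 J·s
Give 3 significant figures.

5.53e112

Planck volume: V_P = (ℏG/c³)^(3/2) = 4.18e-105 m³.
2.31e8 / 4.18e-105 = 5.53e112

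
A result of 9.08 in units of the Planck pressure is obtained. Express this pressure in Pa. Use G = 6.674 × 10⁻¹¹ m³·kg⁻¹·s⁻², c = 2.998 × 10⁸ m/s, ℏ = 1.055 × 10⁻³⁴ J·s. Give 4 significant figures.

4.206 × 10¹¹⁴ Pa

One Planck pressure: p_P = c⁷/(ℏG²) = 4.632 × 10¹¹³ Pa.
9.08 × 4.632 × 10¹¹³ Pa = 4.206 × 10¹¹⁴ Pa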